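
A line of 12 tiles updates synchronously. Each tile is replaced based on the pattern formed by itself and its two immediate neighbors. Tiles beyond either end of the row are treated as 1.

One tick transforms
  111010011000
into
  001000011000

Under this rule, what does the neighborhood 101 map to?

At position 3 the neighborhood is 101; the next row has 0 there.

0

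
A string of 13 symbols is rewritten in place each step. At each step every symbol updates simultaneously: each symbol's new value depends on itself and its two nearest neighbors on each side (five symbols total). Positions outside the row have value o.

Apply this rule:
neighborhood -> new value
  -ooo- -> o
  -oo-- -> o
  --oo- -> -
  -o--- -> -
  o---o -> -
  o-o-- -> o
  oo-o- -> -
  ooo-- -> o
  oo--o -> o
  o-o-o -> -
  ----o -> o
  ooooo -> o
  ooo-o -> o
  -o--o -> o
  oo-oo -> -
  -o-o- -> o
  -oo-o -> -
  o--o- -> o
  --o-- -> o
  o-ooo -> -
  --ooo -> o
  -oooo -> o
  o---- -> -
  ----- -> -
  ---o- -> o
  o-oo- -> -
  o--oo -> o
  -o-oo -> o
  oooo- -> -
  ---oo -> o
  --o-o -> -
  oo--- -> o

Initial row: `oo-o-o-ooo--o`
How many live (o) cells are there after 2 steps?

9

step 1: -o--o-o-ooooo
step 2: -ooo-o-o-oooo
count of o: 9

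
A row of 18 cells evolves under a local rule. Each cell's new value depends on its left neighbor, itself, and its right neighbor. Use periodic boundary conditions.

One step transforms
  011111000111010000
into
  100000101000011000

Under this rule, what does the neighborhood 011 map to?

At position 1 the neighborhood is 011; the next row has 0 there.

0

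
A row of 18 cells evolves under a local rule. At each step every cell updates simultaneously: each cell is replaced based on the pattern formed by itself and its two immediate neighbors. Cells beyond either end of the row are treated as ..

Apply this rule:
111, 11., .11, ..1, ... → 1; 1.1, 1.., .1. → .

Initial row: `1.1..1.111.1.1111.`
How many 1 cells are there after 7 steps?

15

....1..111...1111.
1111..1111.111111.
1111.11111.111111.
1111.11111.111111.  (fixed point — unchanged through step 7)
count of 1: 15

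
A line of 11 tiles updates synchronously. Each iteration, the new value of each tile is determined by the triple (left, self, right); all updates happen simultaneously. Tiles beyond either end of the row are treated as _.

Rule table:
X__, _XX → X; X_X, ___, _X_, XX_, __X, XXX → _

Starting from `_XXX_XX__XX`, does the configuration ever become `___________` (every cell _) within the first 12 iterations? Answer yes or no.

yes

_X___X_X_X_
__X_______X
___X_______
____X______
_____X_____
______X____
_______X___
________X__
_________X_
__________X
___________
all cells are _ at iteration 11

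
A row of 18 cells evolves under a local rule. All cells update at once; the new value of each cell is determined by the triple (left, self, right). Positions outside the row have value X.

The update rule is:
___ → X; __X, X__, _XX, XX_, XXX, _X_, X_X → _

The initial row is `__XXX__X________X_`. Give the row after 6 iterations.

_XXXXXXX________X_

_________XXXXXX___
_XXXXXXX________X_
_________XXXXXX___  (repeats iteration 1; period 2)
iteration 6: _XXXXXXX________X_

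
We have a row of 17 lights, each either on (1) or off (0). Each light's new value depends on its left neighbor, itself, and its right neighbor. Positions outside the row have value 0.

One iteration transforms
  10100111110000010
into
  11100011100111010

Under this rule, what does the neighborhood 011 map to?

0

At position 5 the neighborhood is 011; the next row has 0 there.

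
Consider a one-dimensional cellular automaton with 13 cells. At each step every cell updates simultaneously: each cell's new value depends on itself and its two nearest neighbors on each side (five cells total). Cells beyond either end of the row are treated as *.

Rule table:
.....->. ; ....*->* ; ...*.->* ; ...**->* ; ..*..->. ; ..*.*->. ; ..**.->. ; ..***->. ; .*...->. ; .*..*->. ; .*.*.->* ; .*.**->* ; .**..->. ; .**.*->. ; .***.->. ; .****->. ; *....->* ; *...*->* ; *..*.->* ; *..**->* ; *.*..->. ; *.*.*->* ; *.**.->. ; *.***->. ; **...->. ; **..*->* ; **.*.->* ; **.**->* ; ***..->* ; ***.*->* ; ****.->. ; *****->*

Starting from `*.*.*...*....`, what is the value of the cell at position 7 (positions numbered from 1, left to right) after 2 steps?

.

step 1: ****..**..***
step 2: **.***..**..*
position 7 holds .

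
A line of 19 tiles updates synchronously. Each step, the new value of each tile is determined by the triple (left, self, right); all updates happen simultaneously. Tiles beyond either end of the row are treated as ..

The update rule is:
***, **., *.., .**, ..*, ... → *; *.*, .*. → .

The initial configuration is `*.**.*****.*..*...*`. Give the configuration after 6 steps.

..**.*****..**.***.
****.*********.****
****.*********.****  (fixed point — unchanged through step 6)

****.*********.****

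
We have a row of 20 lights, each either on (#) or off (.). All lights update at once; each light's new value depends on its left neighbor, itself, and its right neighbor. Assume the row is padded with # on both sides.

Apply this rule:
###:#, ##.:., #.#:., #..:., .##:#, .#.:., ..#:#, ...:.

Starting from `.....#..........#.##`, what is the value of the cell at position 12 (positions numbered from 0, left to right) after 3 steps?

.

....#..........#..##
...#..........#..###
..#..........#..####
position 12 holds .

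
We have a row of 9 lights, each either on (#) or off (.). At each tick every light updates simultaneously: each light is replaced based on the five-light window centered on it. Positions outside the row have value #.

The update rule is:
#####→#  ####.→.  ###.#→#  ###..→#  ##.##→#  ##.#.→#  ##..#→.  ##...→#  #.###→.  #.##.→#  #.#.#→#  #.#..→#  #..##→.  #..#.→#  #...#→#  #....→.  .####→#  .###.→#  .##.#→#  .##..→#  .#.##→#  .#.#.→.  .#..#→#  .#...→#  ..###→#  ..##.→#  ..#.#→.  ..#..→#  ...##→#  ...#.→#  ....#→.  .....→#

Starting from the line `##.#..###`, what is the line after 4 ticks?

.####.###
#.#.##.##
#######.#
#####.##.

#####.##.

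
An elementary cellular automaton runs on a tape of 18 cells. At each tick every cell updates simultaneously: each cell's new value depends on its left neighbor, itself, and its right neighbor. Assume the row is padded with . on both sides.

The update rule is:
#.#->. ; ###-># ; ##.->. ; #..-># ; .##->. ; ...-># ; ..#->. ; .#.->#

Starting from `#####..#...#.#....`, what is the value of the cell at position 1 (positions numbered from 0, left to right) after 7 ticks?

.###.#.###.#.#####
..#..#..#..#..###.
#.##.##.##.##..#.#
#............#.#.#
############.#.#.#
.##########..#.#.#
..########.#.#.#.#
position 1 holds .

.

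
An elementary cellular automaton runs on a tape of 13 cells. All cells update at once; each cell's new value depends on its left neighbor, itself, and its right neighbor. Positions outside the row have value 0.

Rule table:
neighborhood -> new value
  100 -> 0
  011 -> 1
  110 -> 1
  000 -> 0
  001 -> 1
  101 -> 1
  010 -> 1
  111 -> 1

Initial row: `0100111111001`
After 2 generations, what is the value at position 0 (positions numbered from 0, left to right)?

1101111111011
1111111111111
position 0 holds 1

1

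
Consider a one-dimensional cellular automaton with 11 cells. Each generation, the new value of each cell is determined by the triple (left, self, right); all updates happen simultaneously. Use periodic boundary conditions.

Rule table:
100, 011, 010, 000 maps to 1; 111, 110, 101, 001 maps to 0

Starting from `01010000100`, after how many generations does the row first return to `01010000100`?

2

01011110111
01010000100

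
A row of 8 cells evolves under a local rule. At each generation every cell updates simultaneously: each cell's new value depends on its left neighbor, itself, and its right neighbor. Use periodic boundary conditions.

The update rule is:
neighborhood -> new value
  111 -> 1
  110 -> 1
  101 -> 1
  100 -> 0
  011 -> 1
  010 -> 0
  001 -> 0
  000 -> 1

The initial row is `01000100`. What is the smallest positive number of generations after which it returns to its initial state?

00010001
01000100

2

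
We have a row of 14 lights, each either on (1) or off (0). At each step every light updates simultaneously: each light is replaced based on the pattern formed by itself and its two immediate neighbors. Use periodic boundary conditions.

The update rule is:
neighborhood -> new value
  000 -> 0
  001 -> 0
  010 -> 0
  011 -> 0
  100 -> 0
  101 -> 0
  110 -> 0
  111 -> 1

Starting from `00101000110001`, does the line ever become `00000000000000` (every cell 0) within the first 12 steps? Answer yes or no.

step 1: 00000000000000
all cells are 0 at step 1

yes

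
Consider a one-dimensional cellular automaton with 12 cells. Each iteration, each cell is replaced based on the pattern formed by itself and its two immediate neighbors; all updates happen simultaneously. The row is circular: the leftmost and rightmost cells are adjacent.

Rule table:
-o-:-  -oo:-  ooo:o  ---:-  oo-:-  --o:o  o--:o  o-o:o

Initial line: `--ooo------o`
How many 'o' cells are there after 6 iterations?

oo-o-o----o-
--o-o-o--o-o
oo-o-o-oo-o-
--o-o-o--o-o  (repeats iteration 2; period 2)
iteration 6: --o-o-o--o-o
count of o: 5

5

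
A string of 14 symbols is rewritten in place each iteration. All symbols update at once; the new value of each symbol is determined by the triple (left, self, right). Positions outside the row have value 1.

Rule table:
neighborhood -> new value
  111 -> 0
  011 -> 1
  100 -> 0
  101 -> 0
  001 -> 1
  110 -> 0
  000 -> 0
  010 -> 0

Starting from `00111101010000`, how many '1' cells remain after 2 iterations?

01100000000001
01000000000011
count of 1: 3

3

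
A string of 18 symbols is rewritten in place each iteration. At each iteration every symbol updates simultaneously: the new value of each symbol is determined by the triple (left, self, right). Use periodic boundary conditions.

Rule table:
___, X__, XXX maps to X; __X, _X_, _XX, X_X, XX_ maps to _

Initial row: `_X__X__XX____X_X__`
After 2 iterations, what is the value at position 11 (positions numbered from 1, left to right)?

X

__X__X___XXX____XX
X__X__XX__X_XXX___
position 11 holds X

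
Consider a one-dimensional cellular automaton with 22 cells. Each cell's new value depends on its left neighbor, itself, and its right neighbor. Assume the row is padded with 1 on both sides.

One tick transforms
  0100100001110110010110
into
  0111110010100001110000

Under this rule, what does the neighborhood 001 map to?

At position 3 the neighborhood is 001; the next row has 1 there.

1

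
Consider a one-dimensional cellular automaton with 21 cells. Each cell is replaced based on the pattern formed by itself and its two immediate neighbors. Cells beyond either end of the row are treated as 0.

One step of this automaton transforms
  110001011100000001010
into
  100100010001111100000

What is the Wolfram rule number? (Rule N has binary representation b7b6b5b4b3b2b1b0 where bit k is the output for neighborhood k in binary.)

9

position 8: 111 → 0  (bit 7 = 0)
position 1: 110 → 0  (bit 6 = 0)
position 6: 101 → 0  (bit 5 = 0)
position 2: 100 → 0  (bit 4 = 0)
position 0: 011 → 1  (bit 3 = 1)
position 5: 010 → 0  (bit 2 = 0)
position 4: 001 → 0  (bit 1 = 0)
position 3: 000 → 1  (bit 0 = 1)
bits b7..b0 = 00001001 = 9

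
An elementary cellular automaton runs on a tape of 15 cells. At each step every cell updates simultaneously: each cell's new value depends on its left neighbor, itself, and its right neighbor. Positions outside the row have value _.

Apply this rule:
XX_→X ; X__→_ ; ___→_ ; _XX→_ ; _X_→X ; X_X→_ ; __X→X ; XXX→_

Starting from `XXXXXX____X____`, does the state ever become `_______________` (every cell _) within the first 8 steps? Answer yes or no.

_____X___XX____
____XX__X_X____
___X_X_XX_X____
__XX_X__X_X____
_X_X_X_XX_X____
XX_X_X__X_X____
_X_X_X_XX_X____  (repeats step 5; period 2)
step 8: XX_X_X__X_X____
step 8 is XX_X_X__X_X____, still not uniform _

no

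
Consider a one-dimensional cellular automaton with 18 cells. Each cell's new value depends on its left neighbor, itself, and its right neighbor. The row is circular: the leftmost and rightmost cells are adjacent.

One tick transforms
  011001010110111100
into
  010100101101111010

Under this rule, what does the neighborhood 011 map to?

At position 1 the neighborhood is 011; the next row has 1 there.

1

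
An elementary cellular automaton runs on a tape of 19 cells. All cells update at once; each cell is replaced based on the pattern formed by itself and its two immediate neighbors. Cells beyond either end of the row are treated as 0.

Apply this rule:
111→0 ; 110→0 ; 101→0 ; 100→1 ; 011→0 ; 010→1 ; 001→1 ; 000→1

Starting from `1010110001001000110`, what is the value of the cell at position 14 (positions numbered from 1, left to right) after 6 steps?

0

1010001111111111001
1011110000000000111
1000001111111111000
1111110000000000111
0000001111111111000
1111110000000000111
position 14 holds 0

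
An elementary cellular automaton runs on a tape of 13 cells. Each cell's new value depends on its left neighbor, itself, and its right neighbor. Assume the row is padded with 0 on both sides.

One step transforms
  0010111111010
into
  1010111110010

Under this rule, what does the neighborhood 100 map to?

0

At position 12 the neighborhood is 100; the next row has 0 there.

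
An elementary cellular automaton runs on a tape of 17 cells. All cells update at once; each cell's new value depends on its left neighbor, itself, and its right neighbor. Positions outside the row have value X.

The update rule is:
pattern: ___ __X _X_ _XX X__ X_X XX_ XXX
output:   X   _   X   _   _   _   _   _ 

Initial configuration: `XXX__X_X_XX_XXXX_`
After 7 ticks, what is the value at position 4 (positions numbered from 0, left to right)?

_

_____X_X_________
_XXX_X_X_XXXXXXX_
_____X_X_________  (repeats tick 1; period 2)
tick 7: _____X_X_________
position 4 holds _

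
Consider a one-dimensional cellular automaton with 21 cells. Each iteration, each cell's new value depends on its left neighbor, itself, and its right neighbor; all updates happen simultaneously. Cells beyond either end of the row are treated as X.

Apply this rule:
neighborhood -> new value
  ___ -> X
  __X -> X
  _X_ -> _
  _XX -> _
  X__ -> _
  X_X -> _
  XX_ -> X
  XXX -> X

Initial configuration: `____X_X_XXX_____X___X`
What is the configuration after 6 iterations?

__XXX_XX__X___X_XX_XX

_XXX_____XX_XXXX__XX_
__XX_XXXX_X__XXX_X_X_
_X_X__XXX___X_XX_____
_____X_XX_XX___X_XXXX
_XXXX___X__X_XX___XXX
__XXX_XX__X___X_XX_XX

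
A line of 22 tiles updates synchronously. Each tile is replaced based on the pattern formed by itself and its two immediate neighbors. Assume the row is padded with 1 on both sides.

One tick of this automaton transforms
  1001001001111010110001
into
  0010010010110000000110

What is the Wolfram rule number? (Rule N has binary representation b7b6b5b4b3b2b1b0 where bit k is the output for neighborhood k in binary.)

position 10: 111 → 1  (bit 7 = 1)
position 0: 110 → 0  (bit 6 = 0)
position 13: 101 → 0  (bit 5 = 0)
position 1: 100 → 0  (bit 4 = 0)
position 9: 011 → 0  (bit 3 = 0)
position 3: 010 → 0  (bit 2 = 0)
position 2: 001 → 1  (bit 1 = 1)
position 19: 000 → 1  (bit 0 = 1)
bits b7..b0 = 10000011 = 131

131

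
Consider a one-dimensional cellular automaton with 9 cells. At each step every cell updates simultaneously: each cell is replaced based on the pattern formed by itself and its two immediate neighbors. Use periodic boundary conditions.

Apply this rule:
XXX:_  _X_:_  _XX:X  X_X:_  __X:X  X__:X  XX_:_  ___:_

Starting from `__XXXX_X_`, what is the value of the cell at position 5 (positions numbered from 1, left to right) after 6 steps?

_XX_____X
_X_X___X_
X___X_X_X
_X_X____X
____X__X_
___X_XX_X
position 5 holds _

_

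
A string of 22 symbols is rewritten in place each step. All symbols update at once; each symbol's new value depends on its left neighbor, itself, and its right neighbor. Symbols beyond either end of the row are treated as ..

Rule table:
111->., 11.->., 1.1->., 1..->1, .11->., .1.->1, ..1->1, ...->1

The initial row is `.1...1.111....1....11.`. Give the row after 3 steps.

111111....111111111...

111111....111111111..1
......1111.........111
111111....111111111...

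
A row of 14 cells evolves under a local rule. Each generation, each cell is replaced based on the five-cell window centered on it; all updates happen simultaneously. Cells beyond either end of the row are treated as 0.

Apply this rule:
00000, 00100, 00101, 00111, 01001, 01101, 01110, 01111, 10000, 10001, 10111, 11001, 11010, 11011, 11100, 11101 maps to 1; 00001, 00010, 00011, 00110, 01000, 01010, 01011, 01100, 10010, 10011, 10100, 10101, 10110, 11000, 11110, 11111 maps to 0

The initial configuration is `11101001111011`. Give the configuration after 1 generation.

11110101101100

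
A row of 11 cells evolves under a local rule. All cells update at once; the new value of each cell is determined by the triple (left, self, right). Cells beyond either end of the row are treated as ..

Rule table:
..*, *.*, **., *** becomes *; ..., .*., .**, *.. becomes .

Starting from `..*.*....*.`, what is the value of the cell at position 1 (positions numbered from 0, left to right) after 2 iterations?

.

.*.*....*..
*.*....*...
position 1 holds .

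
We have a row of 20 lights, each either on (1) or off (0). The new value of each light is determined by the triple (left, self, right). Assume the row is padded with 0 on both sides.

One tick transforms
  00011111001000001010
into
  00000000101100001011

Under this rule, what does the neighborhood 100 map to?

At position 8 the neighborhood is 100; the next row has 1 there.

1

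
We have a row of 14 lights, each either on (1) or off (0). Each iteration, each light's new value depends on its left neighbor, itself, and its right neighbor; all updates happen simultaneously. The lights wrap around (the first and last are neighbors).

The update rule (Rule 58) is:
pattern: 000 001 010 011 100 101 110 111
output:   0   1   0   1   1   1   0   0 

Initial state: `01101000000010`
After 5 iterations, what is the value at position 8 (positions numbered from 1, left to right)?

1

11010100000101
00101010001011
11010101010110
10101010101101
01010101011011
position 8 holds 1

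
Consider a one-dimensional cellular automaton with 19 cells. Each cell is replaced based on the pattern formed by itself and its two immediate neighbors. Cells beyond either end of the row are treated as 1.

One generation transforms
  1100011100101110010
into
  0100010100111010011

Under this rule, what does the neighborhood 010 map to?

At position 10 the neighborhood is 010; the next row has 1 there.

1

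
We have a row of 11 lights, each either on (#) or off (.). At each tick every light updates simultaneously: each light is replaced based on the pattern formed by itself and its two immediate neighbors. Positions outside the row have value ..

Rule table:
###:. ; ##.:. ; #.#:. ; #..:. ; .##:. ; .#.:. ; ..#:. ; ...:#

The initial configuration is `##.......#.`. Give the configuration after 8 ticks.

tick 1: ...#####...
tick 2: ##.......##
tick 3: ...#####...  (repeats tick 1; period 2)
tick 8: ##.......##

##.......##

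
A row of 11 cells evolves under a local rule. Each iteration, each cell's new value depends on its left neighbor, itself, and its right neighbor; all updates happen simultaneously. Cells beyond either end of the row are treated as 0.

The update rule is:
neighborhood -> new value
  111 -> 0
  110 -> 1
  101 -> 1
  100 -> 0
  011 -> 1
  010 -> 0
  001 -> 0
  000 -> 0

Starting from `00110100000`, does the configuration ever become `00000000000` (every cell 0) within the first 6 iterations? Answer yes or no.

yes

00111000000
00101000000
00010000000
00000000000
all cells are 0 at iteration 4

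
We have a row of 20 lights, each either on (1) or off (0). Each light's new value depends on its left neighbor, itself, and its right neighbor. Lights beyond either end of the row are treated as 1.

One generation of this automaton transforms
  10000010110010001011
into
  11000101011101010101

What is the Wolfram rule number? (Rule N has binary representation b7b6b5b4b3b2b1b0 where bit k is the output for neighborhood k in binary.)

242

position 19: 111 → 1  (bit 7 = 1)
position 0: 110 → 1  (bit 6 = 1)
position 7: 101 → 1  (bit 5 = 1)
position 1: 100 → 1  (bit 4 = 1)
position 8: 011 → 0  (bit 3 = 0)
position 6: 010 → 0  (bit 2 = 0)
position 5: 001 → 1  (bit 1 = 1)
position 2: 000 → 0  (bit 0 = 0)
bits b7..b0 = 11110010 = 242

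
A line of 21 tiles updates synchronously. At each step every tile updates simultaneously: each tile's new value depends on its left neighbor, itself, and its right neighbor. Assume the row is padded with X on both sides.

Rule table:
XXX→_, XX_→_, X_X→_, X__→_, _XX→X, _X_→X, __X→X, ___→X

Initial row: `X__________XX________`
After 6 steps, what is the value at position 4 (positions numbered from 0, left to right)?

_

step 1: __XXXXXXXXXX__XXXXXXX
step 2: _XX__________XX______
step 3: _X__XXXXXXXXXX__XXXXX
step 4: _X_XX__________XX____
step 5: _X_X__XXXXXXXXXX__XXX
step 6: _X_X_XX__________XX__
position 4 holds _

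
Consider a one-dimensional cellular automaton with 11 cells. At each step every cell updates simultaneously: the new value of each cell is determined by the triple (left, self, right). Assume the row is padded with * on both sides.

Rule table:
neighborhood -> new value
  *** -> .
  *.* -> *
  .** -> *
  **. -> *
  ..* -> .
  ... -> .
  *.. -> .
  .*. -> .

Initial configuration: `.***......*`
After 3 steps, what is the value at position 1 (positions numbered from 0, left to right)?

*

**.*......*
.**.......*
***.......*
position 1 holds *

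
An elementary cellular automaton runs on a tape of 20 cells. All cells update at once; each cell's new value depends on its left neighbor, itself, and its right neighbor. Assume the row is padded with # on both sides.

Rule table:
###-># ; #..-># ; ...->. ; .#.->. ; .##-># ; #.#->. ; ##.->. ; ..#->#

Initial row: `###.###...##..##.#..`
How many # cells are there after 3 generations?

##..##.#.##.###...##
#.###....#..##.#.###
..##.#..#.###....###
count of #: 10

10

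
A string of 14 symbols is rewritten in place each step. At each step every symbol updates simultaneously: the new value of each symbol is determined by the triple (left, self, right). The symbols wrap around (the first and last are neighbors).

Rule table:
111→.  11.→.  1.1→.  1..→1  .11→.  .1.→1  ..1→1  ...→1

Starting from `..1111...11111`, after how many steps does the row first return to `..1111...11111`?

2

11....111.....
..1111...11111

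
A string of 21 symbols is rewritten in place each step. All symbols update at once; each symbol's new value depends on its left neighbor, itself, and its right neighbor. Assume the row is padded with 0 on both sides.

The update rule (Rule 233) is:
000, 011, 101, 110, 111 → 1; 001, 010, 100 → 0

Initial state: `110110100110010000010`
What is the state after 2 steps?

111111000110000111000
111111010110110111011

111111010110110111011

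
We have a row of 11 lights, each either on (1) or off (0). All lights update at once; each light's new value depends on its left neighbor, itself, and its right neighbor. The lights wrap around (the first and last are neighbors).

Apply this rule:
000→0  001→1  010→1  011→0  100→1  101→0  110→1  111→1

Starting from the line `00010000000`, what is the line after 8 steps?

step 1: 00111000000
step 2: 01011100000
step 3: 11001110000
step 4: 01110111001
step 5: 00110011111
step 6: 11011101111
step 7: 11001100111
step 8: 11110111011

11110111011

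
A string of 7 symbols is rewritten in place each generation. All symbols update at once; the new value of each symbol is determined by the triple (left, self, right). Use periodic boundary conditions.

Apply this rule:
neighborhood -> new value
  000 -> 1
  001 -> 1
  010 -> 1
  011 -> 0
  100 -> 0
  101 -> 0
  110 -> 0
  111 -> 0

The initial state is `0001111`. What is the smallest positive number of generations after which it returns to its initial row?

14

0110000
1000111
0011000
1100011
0001100
1110001
0000110
1111000
0000011
0111100
1000001
0011110
1100000
0001111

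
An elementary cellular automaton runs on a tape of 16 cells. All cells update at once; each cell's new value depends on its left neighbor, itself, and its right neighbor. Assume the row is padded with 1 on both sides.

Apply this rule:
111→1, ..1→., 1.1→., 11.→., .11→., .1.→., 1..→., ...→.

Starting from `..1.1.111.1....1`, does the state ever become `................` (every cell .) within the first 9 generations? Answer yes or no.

generation 1: .......1........
generation 2: ................
all cells are . at generation 2

yes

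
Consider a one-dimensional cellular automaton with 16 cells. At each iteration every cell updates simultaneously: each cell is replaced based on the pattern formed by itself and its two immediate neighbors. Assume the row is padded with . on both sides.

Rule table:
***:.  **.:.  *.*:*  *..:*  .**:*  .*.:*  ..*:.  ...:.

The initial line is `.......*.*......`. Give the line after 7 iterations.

iteration 1: .......****.....
iteration 2: .......*...*....
iteration 3: .......**..**...
iteration 4: .......*.*.*.*..
iteration 5: .......********.
iteration 6: .......*.......*
iteration 7: .......**......*

.......**......*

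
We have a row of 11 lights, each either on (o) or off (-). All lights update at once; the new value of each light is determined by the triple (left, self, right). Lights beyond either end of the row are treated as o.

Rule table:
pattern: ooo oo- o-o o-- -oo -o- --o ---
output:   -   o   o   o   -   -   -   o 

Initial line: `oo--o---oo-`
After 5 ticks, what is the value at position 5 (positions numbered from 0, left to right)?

tick 1: -oo--oo--oo
tick 2: o-oo--oo---
tick 3: oo-oo--ooo-
tick 4: -oo-oo---oo
tick 5: o-oo-ooo---
position 5 holds o

o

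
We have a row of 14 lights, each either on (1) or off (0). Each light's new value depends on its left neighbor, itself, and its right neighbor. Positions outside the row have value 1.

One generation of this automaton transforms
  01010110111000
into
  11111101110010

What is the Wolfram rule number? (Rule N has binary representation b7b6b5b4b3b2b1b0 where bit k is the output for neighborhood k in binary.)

173

position 9: 111 → 1  (bit 7 = 1)
position 6: 110 → 0  (bit 6 = 0)
position 0: 101 → 1  (bit 5 = 1)
position 11: 100 → 0  (bit 4 = 0)
position 5: 011 → 1  (bit 3 = 1)
position 1: 010 → 1  (bit 2 = 1)
position 13: 001 → 0  (bit 1 = 0)
position 12: 000 → 1  (bit 0 = 1)
bits b7..b0 = 10101101 = 173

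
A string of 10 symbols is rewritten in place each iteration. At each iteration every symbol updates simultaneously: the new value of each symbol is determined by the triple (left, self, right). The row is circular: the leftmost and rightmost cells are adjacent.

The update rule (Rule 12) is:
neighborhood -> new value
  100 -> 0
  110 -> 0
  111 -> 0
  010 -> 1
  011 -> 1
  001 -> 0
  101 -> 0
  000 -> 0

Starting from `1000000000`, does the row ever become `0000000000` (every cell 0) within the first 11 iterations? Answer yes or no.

no

iteration 1: 1000000000  (fixed point — unchanged through iteration 11)
iteration 11 is 1000000000, still not uniform 0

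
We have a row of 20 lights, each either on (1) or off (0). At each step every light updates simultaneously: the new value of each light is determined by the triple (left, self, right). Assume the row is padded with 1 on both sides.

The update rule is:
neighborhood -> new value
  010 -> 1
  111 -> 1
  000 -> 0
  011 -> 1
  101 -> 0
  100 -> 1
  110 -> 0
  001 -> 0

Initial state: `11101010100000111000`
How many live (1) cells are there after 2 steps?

9

11001010110000110100
10101010101000100110
count of 1: 9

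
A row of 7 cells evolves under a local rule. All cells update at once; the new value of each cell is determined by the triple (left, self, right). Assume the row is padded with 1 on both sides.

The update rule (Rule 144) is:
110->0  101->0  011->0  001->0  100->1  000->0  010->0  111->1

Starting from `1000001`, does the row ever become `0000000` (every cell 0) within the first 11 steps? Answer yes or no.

no

step 1: 0100000
step 2: 0010000
step 3: 1001000
step 4: 0100100
step 5: 0010010
step 6: 1001000  (repeats step 3; period 3)
step 11: 0010010
step 11 is 0010010, still not uniform 0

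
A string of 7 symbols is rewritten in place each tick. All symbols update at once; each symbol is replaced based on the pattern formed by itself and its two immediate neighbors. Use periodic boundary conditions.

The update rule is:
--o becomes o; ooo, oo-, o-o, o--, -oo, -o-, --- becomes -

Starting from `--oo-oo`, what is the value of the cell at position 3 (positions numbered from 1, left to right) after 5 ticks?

-o-----
o------
------o
-----o-
----o--
position 3 holds -

-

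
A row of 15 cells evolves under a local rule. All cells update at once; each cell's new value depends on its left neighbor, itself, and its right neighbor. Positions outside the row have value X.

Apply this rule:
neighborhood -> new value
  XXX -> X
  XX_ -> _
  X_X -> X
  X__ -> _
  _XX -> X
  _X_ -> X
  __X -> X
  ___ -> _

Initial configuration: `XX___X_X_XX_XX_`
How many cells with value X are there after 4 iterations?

iteration 1: X___XXXXXX_XX_X
iteration 2: ___XXXXXX_XX_XX
iteration 3: __XXXXXX_XX_XXX
iteration 4: _XXXXXX_XX_XXXX
count of X: 12

12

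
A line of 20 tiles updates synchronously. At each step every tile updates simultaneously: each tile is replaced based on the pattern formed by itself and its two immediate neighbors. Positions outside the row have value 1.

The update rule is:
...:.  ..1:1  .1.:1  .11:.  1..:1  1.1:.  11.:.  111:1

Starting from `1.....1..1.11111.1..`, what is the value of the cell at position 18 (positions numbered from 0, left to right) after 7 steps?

.1...11111..111..111
.11.1.111.11.1.11.11
....1..1.....1.....1
1..111111...111...1.
.11.1111.1.1.1.1.11.
.....11..1.1.1.1....
1...1..111.1.1.11..1
position 18 holds .

.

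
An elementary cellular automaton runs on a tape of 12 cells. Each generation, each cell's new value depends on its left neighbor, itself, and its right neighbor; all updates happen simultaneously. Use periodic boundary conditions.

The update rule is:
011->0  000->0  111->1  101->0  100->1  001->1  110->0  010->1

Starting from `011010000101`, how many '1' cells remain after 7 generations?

3

000011001101
100100110001
011111001010
101110111011
000100010001
101110111011  (repeats generation 4; period 2)
generation 7: 000100010001
count of 1: 3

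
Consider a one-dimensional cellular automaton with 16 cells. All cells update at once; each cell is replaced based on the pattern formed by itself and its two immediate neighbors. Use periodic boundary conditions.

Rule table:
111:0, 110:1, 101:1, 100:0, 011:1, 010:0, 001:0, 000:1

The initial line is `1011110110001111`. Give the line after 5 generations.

0001001101011100

1110011110101000
1010010011010010
0100000011100001
1001111010101100
0001001101011100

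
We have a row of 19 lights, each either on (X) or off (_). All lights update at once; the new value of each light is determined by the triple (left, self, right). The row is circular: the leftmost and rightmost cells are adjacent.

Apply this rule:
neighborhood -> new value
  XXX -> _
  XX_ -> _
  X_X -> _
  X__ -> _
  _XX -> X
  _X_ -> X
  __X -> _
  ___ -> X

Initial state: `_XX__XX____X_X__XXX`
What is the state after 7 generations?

_X___X__XX_X_X__X__
_X_X_X__X__X_X__X_X
_X_X_X__X__X_X__X_X  (fixed point — unchanged through generation 7)

_X_X_X__X__X_X__X_X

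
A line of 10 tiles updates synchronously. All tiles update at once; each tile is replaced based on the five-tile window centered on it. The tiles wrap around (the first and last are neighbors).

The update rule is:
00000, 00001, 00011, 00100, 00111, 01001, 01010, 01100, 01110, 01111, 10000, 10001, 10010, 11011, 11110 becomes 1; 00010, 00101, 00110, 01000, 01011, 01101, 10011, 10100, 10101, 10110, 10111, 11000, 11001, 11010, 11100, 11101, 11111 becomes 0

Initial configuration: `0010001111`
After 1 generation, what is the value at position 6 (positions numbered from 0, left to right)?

0110111110
position 6 holds 1

1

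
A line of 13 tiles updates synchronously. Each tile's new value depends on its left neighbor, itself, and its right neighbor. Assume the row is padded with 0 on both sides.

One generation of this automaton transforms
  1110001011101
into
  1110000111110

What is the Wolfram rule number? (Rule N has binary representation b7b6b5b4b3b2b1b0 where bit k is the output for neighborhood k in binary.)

232

position 1: 111 → 1  (bit 7 = 1)
position 2: 110 → 1  (bit 6 = 1)
position 7: 101 → 1  (bit 5 = 1)
position 3: 100 → 0  (bit 4 = 0)
position 0: 011 → 1  (bit 3 = 1)
position 6: 010 → 0  (bit 2 = 0)
position 5: 001 → 0  (bit 1 = 0)
position 4: 000 → 0  (bit 0 = 0)
bits b7..b0 = 11101000 = 232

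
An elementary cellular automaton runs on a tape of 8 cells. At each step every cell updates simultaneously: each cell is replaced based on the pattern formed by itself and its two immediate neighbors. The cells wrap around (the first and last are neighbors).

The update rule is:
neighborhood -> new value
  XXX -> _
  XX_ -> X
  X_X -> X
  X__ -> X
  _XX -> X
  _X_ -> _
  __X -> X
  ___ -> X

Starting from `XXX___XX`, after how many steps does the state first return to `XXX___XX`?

2

__XXXXX_
XXX___XX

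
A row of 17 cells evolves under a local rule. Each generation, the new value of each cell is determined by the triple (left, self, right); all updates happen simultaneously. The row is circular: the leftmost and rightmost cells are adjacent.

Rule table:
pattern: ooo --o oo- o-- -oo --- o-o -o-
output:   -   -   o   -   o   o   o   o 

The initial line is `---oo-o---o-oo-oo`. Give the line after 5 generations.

oooo--ooooo-ooo-o

-o-oooo-o-ooooooo
oooo--ooooo-----o
---o--o---o-ooo-o
-o-o--o-o-ooo-ooo
oooo--ooooo-ooo-o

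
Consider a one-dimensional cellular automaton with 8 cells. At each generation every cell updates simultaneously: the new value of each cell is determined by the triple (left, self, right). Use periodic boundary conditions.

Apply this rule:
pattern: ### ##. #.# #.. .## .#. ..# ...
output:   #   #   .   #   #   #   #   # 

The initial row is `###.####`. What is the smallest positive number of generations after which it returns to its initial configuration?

###.####

1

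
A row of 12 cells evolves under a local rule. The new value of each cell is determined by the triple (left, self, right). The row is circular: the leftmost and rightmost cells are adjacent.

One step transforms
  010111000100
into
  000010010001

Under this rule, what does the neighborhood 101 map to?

At position 2 the neighborhood is 101; the next row has 0 there.

0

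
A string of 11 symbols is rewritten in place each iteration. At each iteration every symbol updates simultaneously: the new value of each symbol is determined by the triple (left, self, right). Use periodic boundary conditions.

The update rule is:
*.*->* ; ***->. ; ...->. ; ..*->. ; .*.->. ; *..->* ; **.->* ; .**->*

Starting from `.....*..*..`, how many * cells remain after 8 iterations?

2

......*..*.
.......*..*
*.......*..
.*.......*.
..*.......*
*..*.......
.*..*......
..*..*.....
count of *: 2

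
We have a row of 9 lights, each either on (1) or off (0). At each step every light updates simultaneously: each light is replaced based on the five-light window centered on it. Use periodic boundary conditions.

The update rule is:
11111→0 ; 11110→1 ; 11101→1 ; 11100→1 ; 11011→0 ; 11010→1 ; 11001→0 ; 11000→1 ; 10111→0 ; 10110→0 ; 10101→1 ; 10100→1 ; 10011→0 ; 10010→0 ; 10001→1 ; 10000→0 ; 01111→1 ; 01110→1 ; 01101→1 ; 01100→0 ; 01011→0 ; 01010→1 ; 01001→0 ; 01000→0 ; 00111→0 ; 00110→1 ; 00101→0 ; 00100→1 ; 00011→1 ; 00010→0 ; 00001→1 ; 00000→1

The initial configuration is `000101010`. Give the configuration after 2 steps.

010001110

010011110
010001110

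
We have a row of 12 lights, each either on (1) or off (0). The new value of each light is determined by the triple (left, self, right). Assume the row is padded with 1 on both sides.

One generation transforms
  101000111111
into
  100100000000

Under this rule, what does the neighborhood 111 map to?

At position 7 the neighborhood is 111; the next row has 0 there.

0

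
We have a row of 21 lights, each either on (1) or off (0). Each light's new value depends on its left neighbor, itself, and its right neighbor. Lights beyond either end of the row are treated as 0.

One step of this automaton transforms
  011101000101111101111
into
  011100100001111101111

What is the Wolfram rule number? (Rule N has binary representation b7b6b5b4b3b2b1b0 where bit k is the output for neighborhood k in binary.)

216

position 2: 111 → 1  (bit 7 = 1)
position 3: 110 → 1  (bit 6 = 1)
position 4: 101 → 0  (bit 5 = 0)
position 6: 100 → 1  (bit 4 = 1)
position 1: 011 → 1  (bit 3 = 1)
position 5: 010 → 0  (bit 2 = 0)
position 0: 001 → 0  (bit 1 = 0)
position 7: 000 → 0  (bit 0 = 0)
bits b7..b0 = 11011000 = 216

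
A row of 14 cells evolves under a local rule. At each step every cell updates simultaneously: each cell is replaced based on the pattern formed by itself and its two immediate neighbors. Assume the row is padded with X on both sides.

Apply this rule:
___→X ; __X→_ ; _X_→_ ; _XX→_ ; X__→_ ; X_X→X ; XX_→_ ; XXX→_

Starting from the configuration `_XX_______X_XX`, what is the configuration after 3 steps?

____XXXXXXXXX_

X___XXXXX__X__
__X___________
____XXXXXXXXX_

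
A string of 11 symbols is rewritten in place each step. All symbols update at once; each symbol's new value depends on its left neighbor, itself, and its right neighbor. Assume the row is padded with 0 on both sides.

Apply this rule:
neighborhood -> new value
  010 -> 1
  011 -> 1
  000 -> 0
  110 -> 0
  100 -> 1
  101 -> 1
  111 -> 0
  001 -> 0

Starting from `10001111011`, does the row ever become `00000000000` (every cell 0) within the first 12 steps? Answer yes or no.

11001000110
10101100101
11111010111
10000111100
11000100010
10100110011
11110101010
10001111111
11001000000
10101100000
11111010000
10000111000
step 12 is 10000111000, still not uniform 0

no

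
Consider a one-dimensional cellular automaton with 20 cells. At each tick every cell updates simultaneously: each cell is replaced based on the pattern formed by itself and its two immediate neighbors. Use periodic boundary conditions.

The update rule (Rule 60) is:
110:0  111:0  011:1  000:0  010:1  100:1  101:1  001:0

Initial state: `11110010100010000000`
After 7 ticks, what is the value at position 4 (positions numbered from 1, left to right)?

10001011110011000000
11001110001010100000
10101001001111110000
11111101101000001000
10000011011100001100
11000010110010001010
10100011101011001111
position 4 holds 0

0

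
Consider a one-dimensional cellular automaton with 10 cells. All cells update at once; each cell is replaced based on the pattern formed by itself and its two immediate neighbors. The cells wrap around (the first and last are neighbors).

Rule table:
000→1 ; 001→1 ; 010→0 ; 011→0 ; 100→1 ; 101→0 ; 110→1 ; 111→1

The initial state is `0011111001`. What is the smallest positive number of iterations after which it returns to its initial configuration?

10

1101111110
0100111110
1011011111
1001001111
1110110111
1110010011
1111101101
1111100100
0111111011
0011111001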